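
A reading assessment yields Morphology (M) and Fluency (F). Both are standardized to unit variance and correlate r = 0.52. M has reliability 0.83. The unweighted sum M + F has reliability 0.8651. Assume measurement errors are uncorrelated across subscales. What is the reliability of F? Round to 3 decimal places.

0.760

Var(M+F) = 2 + 2·0.52 = 3.040.
True-score variance = ρ_M + ρ_F + 2·0.52, so 0.8651 = (0.83 + ρ_F + 1.04) / 3.040.
ρ_F = 0.8651·3.040 − 0.83 − 1.04 = 0.760.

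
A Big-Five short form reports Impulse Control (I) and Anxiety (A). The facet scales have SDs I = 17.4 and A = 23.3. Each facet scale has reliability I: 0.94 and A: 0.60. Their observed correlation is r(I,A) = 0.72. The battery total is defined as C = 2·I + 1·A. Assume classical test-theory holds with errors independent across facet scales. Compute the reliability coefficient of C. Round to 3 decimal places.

0.901

Var(C) = 2²·17.4² + 23.3² + 2·[2·17.4·23.3·0.72] = 1753.93 + 1167.61 = 2921.54.
Under uncorrelated errors the observed covariances equal the true-score covariances, so only the own-variance terms attenuate.
True-score variance = [2²·17.4²·0.94 + 23.3²·0.60] + 1167.61 = 1464.11 + 1167.61 = 2631.72.
Reliability = 2631.72 / 2921.54 = 0.901.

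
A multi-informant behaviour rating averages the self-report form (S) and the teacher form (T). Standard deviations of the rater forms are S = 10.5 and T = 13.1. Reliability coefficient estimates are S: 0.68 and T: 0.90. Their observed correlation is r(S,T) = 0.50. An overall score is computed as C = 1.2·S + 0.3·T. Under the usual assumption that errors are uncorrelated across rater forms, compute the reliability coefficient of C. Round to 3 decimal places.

Var(C) = 1.2²·10.5² + 0.3²·13.1² + 2·[0.36·10.5·13.1·0.50] = 174.205 + 49.518 = 223.723.
Under uncorrelated errors the observed covariances equal the true-score covariances, so only the own-variance terms attenuate.
True-score variance = [1.2²·10.5²·0.68 + 0.3²·13.1²·0.90] + 49.518 = 121.857 + 49.518 = 171.375.
Reliability = 171.375 / 223.723 = 0.766.

0.766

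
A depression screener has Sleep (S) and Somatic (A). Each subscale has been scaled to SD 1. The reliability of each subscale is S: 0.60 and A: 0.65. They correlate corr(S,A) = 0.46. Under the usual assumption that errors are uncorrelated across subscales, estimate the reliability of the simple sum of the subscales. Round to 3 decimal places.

0.743

Var(S+A) = 2 + 2·[0.46] = 2 + 0.92 = 2.92.
With uncorrelated errors the cross-covariances are all true-score covariance, so they carry over unchanged; only the diagonal terms shrink to ρᵢσᵢ².
True-score variance = [0.60 + 0.65] + 0.92 = 1.25 + 0.92 = 2.17.
Reliability = 2.17 / 2.92 = 0.743.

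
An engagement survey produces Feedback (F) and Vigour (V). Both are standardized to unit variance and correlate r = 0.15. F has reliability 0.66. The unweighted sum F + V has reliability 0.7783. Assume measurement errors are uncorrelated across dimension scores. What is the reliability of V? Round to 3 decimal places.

Var(F+V) = 2 + 2·0.15 = 2.300.
True-score variance = ρ_F + ρ_V + 2·0.15, so 0.7783 = (0.66 + ρ_V + 0.30) / 2.300.
ρ_V = 0.7783·2.300 − 0.66 − 0.30 = 0.830.

0.830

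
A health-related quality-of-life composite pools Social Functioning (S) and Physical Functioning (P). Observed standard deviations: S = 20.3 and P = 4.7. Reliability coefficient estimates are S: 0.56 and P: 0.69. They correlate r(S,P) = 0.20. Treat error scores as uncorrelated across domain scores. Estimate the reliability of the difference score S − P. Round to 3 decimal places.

0.525

Var(S−P) = 20.3² + 4.7² − 2·20.3·4.7·0.20 = 434.18 − 38.164 = 396.016.
Under uncorrelated errors the observed covariances equal the true-score covariances, so only the own-variance terms attenuate.
True-score variance = [20.3²·0.56 + 4.7²·0.69] − 38.164 = 246.013 − 38.164 = 207.849.
Reliability = 207.849 / 396.016 = 0.525.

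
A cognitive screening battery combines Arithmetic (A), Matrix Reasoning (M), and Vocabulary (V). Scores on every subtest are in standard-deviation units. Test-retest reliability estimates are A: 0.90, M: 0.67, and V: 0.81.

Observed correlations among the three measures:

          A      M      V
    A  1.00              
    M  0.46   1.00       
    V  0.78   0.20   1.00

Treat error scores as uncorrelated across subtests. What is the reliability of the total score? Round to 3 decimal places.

0.895

Var(A+M+V) = 3 + 2·[0.46 + 0.78 + 0.20] = 3 + 2.88 = 5.88.
With uncorrelated errors the cross-covariances are all true-score covariance, so they carry over unchanged; only the diagonal terms shrink to ρᵢσᵢ².
True-score variance = [0.90 + 0.67 + 0.81] + 2.88 = 2.38 + 2.88 = 5.26.
Reliability = 5.26 / 5.88 = 0.895.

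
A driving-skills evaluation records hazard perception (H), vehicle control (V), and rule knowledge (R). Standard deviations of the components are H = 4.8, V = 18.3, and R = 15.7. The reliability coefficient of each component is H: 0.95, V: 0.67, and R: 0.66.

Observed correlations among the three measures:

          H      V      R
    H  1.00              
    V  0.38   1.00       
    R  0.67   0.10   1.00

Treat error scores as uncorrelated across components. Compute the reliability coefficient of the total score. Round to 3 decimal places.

Var(H+V+R) = 4.8² + 18.3² + 15.7² + 2·[4.8·18.3·0.38 + 4.8·15.7·0.67 + 18.3·15.7·0.10] = 604.42 + 225.203 = 829.623.
Under uncorrelated errors the observed covariances equal the true-score covariances, so only the own-variance terms attenuate.
True-score variance = [4.8²·0.95 + 18.3²·0.67 + 15.7²·0.66] + 225.203 = 408.948 + 225.203 = 634.151.
Reliability = 634.151 / 829.623 = 0.764.

0.764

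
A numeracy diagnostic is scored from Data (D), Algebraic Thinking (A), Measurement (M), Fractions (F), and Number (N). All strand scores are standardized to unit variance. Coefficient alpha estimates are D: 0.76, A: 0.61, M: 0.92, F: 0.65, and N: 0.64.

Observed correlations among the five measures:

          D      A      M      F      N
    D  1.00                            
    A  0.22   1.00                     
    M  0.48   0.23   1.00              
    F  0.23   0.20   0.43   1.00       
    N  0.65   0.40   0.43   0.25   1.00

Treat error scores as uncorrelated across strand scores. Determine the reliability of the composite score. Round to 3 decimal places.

Var(D+A+M+F+N) = 5 + 2·[0.22 + 0.48 + 0.23 + 0.65 + 0.23 + 0.20 + 0.40 + 0.43 + 0.43 + 0.25] = 5 + 7.04 = 12.04.
With uncorrelated errors the cross-covariances are all true-score covariance, so they carry over unchanged; only the diagonal terms shrink to ρᵢσᵢ².
True-score variance = [0.76 + 0.61 + 0.92 + 0.65 + 0.64] + 7.04 = 3.58 + 7.04 = 10.62.
Reliability = 10.62 / 12.04 = 0.882.

0.882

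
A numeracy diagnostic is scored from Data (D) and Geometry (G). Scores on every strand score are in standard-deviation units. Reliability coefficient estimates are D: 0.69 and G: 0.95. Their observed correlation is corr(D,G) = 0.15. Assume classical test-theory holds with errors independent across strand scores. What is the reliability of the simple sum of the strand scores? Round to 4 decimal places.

0.8435

Var(D+G) = 2 + 2·[0.15] = 2 + 0.3 = 2.3.
Under uncorrelated errors the observed covariances equal the true-score covariances, so only the own-variance terms attenuate.
True-score variance = [0.69 + 0.95] + 0.3 = 1.64 + 0.3 = 1.94.
Reliability = 1.94 / 2.3 = 0.8435.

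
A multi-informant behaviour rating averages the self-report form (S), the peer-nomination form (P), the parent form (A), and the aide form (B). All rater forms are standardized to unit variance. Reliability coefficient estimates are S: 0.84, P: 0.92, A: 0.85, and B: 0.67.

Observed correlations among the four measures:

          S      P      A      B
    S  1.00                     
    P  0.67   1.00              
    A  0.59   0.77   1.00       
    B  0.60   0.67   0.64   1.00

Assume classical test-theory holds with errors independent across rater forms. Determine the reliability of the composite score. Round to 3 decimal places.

0.939

Var(S+P+A+B) = 4 + 2·[0.67 + 0.59 + 0.60 + 0.77 + 0.67 + 0.64] = 4 + 7.88 = 11.88.
With uncorrelated errors the cross-covariances are all true-score covariance, so they carry over unchanged; only the diagonal terms shrink to ρᵢσᵢ².
True-score variance = [0.84 + 0.92 + 0.85 + 0.67] + 7.88 = 3.28 + 7.88 = 11.16.
Reliability = 11.16 / 11.88 = 0.939.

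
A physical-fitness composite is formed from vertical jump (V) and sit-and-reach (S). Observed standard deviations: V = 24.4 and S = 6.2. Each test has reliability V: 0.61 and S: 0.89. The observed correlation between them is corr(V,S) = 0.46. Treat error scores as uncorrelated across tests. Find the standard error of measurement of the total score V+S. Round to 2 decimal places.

15.38

Var(total) = 633.8 + 139.178 = 772.978.
True-score variance = 397.381 + 139.178 = 536.559, so reliability = 0.6941.
Error variance = 772.978 − 536.559 = 236.419; SEM = √236.419 = 15.38.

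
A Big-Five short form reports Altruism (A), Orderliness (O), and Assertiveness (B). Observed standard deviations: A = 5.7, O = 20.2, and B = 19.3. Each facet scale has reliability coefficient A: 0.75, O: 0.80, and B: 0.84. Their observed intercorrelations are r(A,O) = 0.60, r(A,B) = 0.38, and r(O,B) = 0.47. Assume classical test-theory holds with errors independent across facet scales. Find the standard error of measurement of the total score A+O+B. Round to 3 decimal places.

12.220

Var(total) = 813.02 + 588.244 = 1401.26.
True-score variance = 663.691 + 588.244 = 1251.94, so reliability = 0.8934.
Error variance = 1401.26 − 1251.94 = 149.329; SEM = √149.329 = 12.220.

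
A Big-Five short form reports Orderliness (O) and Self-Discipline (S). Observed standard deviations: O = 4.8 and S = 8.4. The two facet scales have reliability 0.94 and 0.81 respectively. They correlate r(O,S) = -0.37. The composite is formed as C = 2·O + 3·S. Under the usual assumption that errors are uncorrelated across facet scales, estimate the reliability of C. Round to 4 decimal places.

0.7698

Var(C) = 2²·4.8² + 3²·8.4² + 2·[6·4.8·8.4·(-0.37)] = 727.2 − 179.021 = 548.179.
With uncorrelated errors the cross-covariances are all true-score covariance, so they carry over unchanged; only the diagonal terms shrink to ρᵢσᵢ².
True-score variance = [2²·4.8²·0.94 + 3²·8.4²·0.81] − 179.021 = 601.013 − 179.021 = 421.992.
Reliability = 421.992 / 548.179 = 0.7698.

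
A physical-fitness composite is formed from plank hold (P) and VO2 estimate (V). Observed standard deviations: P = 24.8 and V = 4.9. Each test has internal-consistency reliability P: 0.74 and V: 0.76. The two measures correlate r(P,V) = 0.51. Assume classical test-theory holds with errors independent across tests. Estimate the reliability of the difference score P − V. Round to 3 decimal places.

0.678

Var(P−V) = 24.8² + 4.9² − 2·24.8·4.9·0.51 = 639.05 − 123.95 = 515.1.
Because errors are independent across components, Cov(Tᵢ,Tⱼ) = Cov(Xᵢ,Xⱼ); the off-diagonal part of the true-score variance is the same as above.
True-score variance = [24.8²·0.74 + 4.9²·0.76] − 123.95 = 473.377 − 123.95 = 349.427.
Reliability = 349.427 / 515.1 = 0.678.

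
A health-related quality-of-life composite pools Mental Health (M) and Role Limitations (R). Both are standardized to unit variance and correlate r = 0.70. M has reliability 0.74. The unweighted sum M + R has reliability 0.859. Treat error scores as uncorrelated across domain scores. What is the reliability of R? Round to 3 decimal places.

Var(M+R) = 2 + 2·0.70 = 3.400.
True-score variance = ρ_M + ρ_R + 2·0.70, so 0.859 = (0.74 + ρ_R + 1.40) / 3.400.
ρ_R = 0.859·3.400 − 0.74 − 1.40 = 0.781.

0.781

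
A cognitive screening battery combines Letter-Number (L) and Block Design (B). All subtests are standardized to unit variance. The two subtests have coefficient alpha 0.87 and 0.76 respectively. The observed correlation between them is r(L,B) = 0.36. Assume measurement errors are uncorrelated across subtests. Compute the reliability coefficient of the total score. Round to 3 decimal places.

Var(L+B) = 2 + 2·[0.36] = 2 + 0.72 = 2.72.
Because errors are independent across components, Cov(Tᵢ,Tⱼ) = Cov(Xᵢ,Xⱼ); the off-diagonal part of the true-score variance is the same as above.
True-score variance = [0.87 + 0.76] + 0.72 = 1.63 + 0.72 = 2.35.
Reliability = 2.35 / 2.72 = 0.864.

0.864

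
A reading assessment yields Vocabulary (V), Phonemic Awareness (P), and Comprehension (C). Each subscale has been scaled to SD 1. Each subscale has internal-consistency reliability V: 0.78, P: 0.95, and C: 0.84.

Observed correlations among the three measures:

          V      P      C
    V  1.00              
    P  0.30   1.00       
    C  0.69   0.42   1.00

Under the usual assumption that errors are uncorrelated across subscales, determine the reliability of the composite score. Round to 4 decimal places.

0.9261

Var(V+P+C) = 3 + 2·[0.30 + 0.69 + 0.42] = 3 + 2.82 = 5.82.
Under uncorrelated errors the observed covariances equal the true-score covariances, so only the own-variance terms attenuate.
True-score variance = [0.78 + 0.95 + 0.84] + 2.82 = 2.57 + 2.82 = 5.39.
Reliability = 5.39 / 5.82 = 0.9261.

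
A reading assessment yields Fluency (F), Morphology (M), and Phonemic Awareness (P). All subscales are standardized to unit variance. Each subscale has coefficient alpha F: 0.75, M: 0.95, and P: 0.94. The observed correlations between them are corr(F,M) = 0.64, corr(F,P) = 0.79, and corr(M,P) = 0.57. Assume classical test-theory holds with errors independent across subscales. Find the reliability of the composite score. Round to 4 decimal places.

0.9486

Var(F+M+P) = 3 + 2·[0.64 + 0.79 + 0.57] = 3 + 4 = 7.
Because errors are independent across components, Cov(Tᵢ,Tⱼ) = Cov(Xᵢ,Xⱼ); the off-diagonal part of the true-score variance is the same as above.
True-score variance = [0.75 + 0.95 + 0.94] + 4 = 2.64 + 4 = 6.64.
Reliability = 6.64 / 7 = 0.9486.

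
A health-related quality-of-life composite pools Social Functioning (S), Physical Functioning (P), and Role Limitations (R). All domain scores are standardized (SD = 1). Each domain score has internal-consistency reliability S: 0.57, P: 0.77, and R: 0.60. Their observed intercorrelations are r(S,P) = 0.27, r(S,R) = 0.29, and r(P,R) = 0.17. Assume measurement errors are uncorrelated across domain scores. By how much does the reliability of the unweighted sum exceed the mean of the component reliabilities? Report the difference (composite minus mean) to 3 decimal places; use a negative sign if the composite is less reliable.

0.116

Var(sum) = 3 + 1.46 = 4.46; true-score variance = 1.94 + 1.46 = 3.4; composite reliability = 0.7623.
Mean component reliability = 0.6467.
Difference = 0.7623 − 0.6467 = 0.116.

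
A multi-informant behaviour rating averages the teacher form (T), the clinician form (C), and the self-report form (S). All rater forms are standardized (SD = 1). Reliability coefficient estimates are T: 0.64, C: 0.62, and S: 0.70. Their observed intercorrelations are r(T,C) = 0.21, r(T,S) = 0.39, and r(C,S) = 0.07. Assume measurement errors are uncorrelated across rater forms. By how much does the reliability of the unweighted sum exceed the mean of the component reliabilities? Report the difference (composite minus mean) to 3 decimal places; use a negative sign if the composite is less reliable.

0.107

Var(sum) = 3 + 1.34 = 4.34; true-score variance = 1.96 + 1.34 = 3.3; composite reliability = 0.7604.
Mean component reliability = 0.6533.
Difference = 0.7604 − 0.6533 = 0.107.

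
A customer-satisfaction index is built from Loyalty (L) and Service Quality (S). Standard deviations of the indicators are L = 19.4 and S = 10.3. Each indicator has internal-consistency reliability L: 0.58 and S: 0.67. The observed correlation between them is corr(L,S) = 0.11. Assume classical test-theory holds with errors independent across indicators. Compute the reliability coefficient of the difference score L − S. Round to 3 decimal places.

Var(L−S) = 19.4² + 10.3² − 2·19.4·10.3·0.11 = 482.45 − 43.9604 = 438.49.
Because errors are independent across components, Cov(Tᵢ,Tⱼ) = Cov(Xᵢ,Xⱼ); the off-diagonal part of the true-score variance is the same as above.
True-score variance = [19.4²·0.58 + 10.3²·0.67] − 43.9604 = 289.369 − 43.9604 = 245.409.
Reliability = 245.409 / 438.49 = 0.560.

0.560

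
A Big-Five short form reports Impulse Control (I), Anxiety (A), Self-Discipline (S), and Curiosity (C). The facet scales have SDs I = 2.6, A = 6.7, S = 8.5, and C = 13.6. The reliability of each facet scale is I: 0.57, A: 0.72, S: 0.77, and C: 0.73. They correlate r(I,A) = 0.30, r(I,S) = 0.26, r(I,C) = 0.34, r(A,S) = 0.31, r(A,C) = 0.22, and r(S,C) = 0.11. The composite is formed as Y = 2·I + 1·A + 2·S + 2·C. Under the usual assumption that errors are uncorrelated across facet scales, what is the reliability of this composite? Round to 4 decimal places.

Var(Y) = 2²·2.6² + 6.7² + 2²·8.5² + 2²·13.6² + 2·[2·2.6·6.7·0.30 + 4·2.6·8.5·0.26 + 4·2.6·13.6·0.34 + 2·6.7·8.5·0.31 + 2·6.7·13.6·0.22 + 4·8.5·13.6·0.11] = 1100.77 + 415.583 = 1516.35.
Because errors are independent across components, Cov(Tᵢ,Tⱼ) = Cov(Xᵢ,Xⱼ); the off-diagonal part of the true-score variance is the same as above.
True-score variance = [2²·2.6²·0.57 + 6.7²·0.72 + 2²·8.5²·0.77 + 2²·13.6²·0.73] + 415.583 = 810.347 + 415.583 = 1225.93.
Reliability = 1225.93 / 1516.35 = 0.8085.

0.8085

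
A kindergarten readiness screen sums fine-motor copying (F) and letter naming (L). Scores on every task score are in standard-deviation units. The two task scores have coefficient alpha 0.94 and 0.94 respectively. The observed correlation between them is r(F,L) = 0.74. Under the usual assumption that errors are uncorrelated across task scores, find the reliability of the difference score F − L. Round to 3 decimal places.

Var(F−L) = 1 + 1 − 2·0.74 = 2 − 1.48 = 0.52.
Under uncorrelated errors the observed covariances equal the true-score covariances, so only the own-variance terms attenuate.
True-score variance = [0.94 + 0.94] − 1.48 = 1.88 − 1.48 = 0.4.
Reliability = 0.4 / 0.52 = 0.769.

0.769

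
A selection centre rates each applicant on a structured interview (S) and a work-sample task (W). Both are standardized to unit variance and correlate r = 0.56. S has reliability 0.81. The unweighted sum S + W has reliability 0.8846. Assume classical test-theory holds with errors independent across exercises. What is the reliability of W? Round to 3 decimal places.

0.830

Var(S+W) = 2 + 2·0.56 = 3.120.
True-score variance = ρ_S + ρ_W + 2·0.56, so 0.8846 = (0.81 + ρ_W + 1.12) / 3.120.
ρ_W = 0.8846·3.120 − 0.81 − 1.12 = 0.830.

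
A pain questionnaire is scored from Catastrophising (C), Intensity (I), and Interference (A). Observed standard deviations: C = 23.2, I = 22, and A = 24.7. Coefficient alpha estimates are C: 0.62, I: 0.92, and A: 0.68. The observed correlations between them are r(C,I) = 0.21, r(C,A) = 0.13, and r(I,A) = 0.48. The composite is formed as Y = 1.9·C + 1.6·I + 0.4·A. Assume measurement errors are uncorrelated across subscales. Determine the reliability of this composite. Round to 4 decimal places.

0.8016

Var(Y) = 1.9²·23.2² + 1.6²·22² + 0.4²·24.7² + 2·[3.04·23.2·22·0.21 + 0.76·23.2·24.7·0.13 + 0.64·22·24.7·0.48] = 3279.7 + 1098.78 = 4378.48.
Under uncorrelated errors the observed covariances equal the true-score covariances, so only the own-variance terms attenuate.
True-score variance = [1.9²·23.2²·0.62 + 1.6²·22²·0.92 + 0.4²·24.7²·0.68] + 1098.78 = 2410.98 + 1098.78 = 3509.76.
Reliability = 3509.76 / 4378.48 = 0.8016.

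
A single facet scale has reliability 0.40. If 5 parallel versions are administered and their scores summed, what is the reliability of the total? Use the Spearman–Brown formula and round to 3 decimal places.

0.769

ρ_k = kρ / (1 + (k−1)ρ) = 5·0.40 / (1 + 4·0.40) = 2.000 / 2.600 = 0.769.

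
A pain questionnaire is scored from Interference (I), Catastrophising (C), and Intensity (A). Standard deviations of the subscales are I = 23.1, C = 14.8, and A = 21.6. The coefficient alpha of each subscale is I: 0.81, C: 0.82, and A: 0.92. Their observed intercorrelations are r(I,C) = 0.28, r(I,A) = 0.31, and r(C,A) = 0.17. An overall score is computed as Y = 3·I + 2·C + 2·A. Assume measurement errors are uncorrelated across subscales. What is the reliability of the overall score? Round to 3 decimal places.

0.889

Var(Y) = 3²·23.1² + 2²·14.8² + 2²·21.6² + 2·[6·23.1·14.8·0.28 + 6·23.1·21.6·0.31 + 4·14.8·21.6·0.17] = 7544.89 + 3439.61 = 10984.5.
Because errors are independent across components, Cov(Tᵢ,Tⱼ) = Cov(Xᵢ,Xⱼ); the off-diagonal part of the true-score variance is the same as above.
True-score variance = [3²·23.1²·0.81 + 2²·14.8²·0.82 + 2²·21.6²·0.92] + 3439.61 = 6325.41 + 3439.61 = 9765.02.
Reliability = 9765.02 / 10984.5 = 0.889.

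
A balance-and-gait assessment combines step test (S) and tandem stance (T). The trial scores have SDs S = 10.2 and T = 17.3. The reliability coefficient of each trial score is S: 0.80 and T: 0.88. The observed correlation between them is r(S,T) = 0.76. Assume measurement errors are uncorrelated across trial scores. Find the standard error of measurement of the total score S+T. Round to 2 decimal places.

Var(total) = 403.33 + 268.219 = 671.549.
True-score variance = 346.607 + 268.219 = 614.826, so reliability = 0.9155.
Error variance = 671.549 − 614.826 = 56.7228; SEM = √56.7228 = 7.53.

7.53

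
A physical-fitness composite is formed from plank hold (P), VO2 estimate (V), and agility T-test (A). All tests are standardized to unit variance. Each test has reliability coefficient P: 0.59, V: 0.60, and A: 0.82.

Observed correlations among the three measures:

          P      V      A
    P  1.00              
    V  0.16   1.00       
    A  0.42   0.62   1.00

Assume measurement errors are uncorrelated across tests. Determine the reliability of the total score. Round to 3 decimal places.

Var(P+V+A) = 3 + 2·[0.16 + 0.42 + 0.62] = 3 + 2.4 = 5.4.
Because errors are independent across components, Cov(Tᵢ,Tⱼ) = Cov(Xᵢ,Xⱼ); the off-diagonal part of the true-score variance is the same as above.
True-score variance = [0.59 + 0.60 + 0.82] + 2.4 = 2.01 + 2.4 = 4.41.
Reliability = 4.41 / 5.4 = 0.817.

0.817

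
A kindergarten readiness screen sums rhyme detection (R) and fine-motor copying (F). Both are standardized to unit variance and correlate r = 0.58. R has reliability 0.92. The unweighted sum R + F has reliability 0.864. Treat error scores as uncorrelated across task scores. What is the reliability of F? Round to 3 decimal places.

Var(R+F) = 2 + 2·0.58 = 3.160.
True-score variance = ρ_R + ρ_F + 2·0.58, so 0.864 = (0.92 + ρ_F + 1.16) / 3.160.
ρ_F = 0.864·3.160 − 0.92 − 1.16 = 0.650.

0.650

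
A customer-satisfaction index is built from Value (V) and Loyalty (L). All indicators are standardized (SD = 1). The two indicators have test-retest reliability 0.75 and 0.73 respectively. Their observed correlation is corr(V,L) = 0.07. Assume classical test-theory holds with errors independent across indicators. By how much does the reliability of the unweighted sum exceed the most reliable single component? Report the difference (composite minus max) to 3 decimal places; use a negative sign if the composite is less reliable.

Var(sum) = 2 + 0.14 = 2.14; true-score variance = 1.48 + 0.14 = 1.62; composite reliability = 0.7570.
Max component reliability = 0.7500.
Difference = 0.7570 − 0.7500 = 0.007.

0.007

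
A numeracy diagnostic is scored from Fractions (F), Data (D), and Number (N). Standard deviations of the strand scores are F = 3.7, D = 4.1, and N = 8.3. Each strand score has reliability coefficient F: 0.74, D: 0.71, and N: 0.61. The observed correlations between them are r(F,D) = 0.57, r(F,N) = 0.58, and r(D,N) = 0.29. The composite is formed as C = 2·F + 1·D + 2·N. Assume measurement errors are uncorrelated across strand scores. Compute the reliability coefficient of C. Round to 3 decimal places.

0.775

Var(C) = 2²·3.7² + 4.1² + 2²·8.3² + 2·[2·3.7·4.1·0.57 + 4·3.7·8.3·0.58 + 2·4.1·8.3·0.29] = 347.13 + 216.557 = 563.687.
With uncorrelated errors the cross-covariances are all true-score covariance, so they carry over unchanged; only the diagonal terms shrink to ρᵢσᵢ².
True-score variance = [2²·3.7²·0.74 + 4.1²·0.71 + 2²·8.3²·0.61] + 216.557 = 220.549 + 216.557 = 437.106.
Reliability = 437.106 / 563.687 = 0.775.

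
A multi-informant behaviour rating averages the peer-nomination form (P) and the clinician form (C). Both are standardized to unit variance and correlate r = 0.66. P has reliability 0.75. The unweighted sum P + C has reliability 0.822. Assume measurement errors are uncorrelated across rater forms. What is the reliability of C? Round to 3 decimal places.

0.659

Var(P+C) = 2 + 2·0.66 = 3.320.
True-score variance = ρ_P + ρ_C + 2·0.66, so 0.822 = (0.75 + ρ_C + 1.32) / 3.320.
ρ_C = 0.822·3.320 − 0.75 − 1.32 = 0.659.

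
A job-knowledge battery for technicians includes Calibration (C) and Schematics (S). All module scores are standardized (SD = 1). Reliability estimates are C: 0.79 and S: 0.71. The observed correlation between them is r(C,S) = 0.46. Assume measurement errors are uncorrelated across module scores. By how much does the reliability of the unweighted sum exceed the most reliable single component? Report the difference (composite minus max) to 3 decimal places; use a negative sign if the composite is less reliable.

0.039

Var(sum) = 2 + 0.92 = 2.92; true-score variance = 1.5 + 0.92 = 2.42; composite reliability = 0.8288.
Max component reliability = 0.7900.
Difference = 0.8288 − 0.7900 = 0.039.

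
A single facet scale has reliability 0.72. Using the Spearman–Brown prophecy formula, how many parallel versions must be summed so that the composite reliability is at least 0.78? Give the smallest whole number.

2

k ≥ ρ*(1−ρ₁)/(ρ₁(1−ρ*)) = 0.78·0.28 / (0.72·0.22) = 1.379.
Smallest integer k = 2.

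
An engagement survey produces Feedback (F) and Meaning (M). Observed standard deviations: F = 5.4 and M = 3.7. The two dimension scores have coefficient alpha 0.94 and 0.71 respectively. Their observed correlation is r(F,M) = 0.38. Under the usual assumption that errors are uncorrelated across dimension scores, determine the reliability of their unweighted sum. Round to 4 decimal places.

0.9014

Var(F+M) = 5.4² + 3.7² + 2·[5.4·3.7·0.38] = 42.85 + 15.1848 = 58.0348.
Because errors are independent across components, Cov(Tᵢ,Tⱼ) = Cov(Xᵢ,Xⱼ); the off-diagonal part of the true-score variance is the same as above.
True-score variance = [5.4²·0.94 + 3.7²·0.71] + 15.1848 = 37.1303 + 15.1848 = 52.3151.
Reliability = 52.3151 / 58.0348 = 0.9014.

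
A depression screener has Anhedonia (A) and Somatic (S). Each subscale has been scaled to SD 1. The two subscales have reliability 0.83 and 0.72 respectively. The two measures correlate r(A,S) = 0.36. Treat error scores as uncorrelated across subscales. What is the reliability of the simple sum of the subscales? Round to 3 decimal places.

0.835

Var(A+S) = 2 + 2·[0.36] = 2 + 0.72 = 2.72.
Because errors are independent across components, Cov(Tᵢ,Tⱼ) = Cov(Xᵢ,Xⱼ); the off-diagonal part of the true-score variance is the same as above.
True-score variance = [0.83 + 0.72] + 0.72 = 1.55 + 0.72 = 2.27.
Reliability = 2.27 / 2.72 = 0.835.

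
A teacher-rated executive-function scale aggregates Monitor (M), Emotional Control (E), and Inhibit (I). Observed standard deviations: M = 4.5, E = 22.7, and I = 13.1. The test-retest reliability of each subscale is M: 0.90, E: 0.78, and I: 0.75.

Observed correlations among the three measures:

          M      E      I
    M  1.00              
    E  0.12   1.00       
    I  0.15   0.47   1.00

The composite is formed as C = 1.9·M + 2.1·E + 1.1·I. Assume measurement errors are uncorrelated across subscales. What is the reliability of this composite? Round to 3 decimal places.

0.832

Var(C) = 1.9²·4.5² + 2.1²·22.7² + 1.1²·13.1² + 2·[3.99·4.5·22.7·0.12 + 2.09·4.5·13.1·0.15 + 2.31·22.7·13.1·0.47] = 2553.18 + 780.49 = 3333.67.
Under uncorrelated errors the observed covariances equal the true-score covariances, so only the own-variance terms attenuate.
True-score variance = [1.9²·4.5²·0.90 + 2.1²·22.7²·0.78 + 1.1²·13.1²·0.75] + 780.49 = 1994.02 + 780.49 = 2774.51.
Reliability = 2774.51 / 3333.67 = 0.832.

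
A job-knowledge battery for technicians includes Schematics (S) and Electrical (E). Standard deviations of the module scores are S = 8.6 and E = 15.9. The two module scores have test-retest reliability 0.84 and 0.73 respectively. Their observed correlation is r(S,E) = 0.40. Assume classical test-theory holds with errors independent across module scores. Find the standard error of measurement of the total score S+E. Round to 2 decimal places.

Var(total) = 326.77 + 109.392 = 436.162.
True-score variance = 246.678 + 109.392 = 356.07, so reliability = 0.8164.
Error variance = 436.162 − 356.07 = 80.0923; SEM = √80.0923 = 8.95.

8.95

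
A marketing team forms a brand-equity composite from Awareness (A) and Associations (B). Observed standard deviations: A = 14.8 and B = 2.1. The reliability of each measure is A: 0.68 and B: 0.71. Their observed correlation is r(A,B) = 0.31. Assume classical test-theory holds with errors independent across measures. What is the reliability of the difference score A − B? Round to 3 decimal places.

Var(A−B) = 14.8² + 2.1² − 2·14.8·2.1·0.31 = 223.45 − 19.2696 = 204.18.
Under uncorrelated errors the observed covariances equal the true-score covariances, so only the own-variance terms attenuate.
True-score variance = [14.8²·0.68 + 2.1²·0.71] − 19.2696 = 152.078 − 19.2696 = 132.809.
Reliability = 132.809 / 204.18 = 0.650.

0.650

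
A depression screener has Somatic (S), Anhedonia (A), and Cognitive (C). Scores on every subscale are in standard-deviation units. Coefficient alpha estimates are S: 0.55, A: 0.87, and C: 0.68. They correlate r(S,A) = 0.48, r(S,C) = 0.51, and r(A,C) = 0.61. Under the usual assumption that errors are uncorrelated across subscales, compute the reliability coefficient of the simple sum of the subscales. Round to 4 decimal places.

Var(S+A+C) = 3 + 2·[0.48 + 0.51 + 0.61] = 3 + 3.2 = 6.2.
With uncorrelated errors the cross-covariances are all true-score covariance, so they carry over unchanged; only the diagonal terms shrink to ρᵢσᵢ².
True-score variance = [0.55 + 0.87 + 0.68] + 3.2 = 2.1 + 3.2 = 5.3.
Reliability = 5.3 / 6.2 = 0.8548.

0.8548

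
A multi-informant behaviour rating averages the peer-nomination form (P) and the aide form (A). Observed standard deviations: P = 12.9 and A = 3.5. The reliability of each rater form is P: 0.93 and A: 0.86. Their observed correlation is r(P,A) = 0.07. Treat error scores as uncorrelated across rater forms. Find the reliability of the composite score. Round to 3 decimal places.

Var(P+A) = 12.9² + 3.5² + 2·[12.9·3.5·0.07] = 178.66 + 6.321 = 184.981.
Because errors are independent across components, Cov(Tᵢ,Tⱼ) = Cov(Xᵢ,Xⱼ); the off-diagonal part of the true-score variance is the same as above.
True-score variance = [12.9²·0.93 + 3.5²·0.86] + 6.321 = 165.296 + 6.321 = 171.617.
Reliability = 171.617 / 184.981 = 0.928.

0.928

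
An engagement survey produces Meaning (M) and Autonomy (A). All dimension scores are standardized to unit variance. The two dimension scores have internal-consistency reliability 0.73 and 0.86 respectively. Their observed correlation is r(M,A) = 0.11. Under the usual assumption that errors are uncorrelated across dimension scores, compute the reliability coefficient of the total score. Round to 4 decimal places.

0.8153

Var(M+A) = 2 + 2·[0.11] = 2 + 0.22 = 2.22.
Under uncorrelated errors the observed covariances equal the true-score covariances, so only the own-variance terms attenuate.
True-score variance = [0.73 + 0.86] + 0.22 = 1.59 + 0.22 = 1.81.
Reliability = 1.81 / 2.22 = 0.8153.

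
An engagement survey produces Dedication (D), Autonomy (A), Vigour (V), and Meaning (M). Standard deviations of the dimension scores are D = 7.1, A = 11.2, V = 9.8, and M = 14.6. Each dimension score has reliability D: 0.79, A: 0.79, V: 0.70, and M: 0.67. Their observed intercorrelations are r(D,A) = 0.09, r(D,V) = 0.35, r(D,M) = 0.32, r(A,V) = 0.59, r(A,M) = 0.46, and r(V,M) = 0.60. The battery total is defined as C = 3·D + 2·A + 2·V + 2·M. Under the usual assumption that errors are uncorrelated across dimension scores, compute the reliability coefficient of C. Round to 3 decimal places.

0.875

Var(C) = 3²·7.1² + 2²·11.2² + 2²·9.8² + 2²·14.6² + 2·[6·7.1·11.2·0.09 + 6·7.1·9.8·0.35 + 6·7.1·14.6·0.32 + 4·11.2·9.8·0.59 + 4·11.2·14.6·0.46 + 4·9.8·14.6·0.60] = 2192.25 + 2582.78 = 4775.03.
Under uncorrelated errors the observed covariances equal the true-score covariances, so only the own-variance terms attenuate.
True-score variance = [3²·7.1²·0.79 + 2²·11.2²·0.79 + 2²·9.8²·0.70 + 2²·14.6²·0.67] + 2582.78 = 1594.99 + 2582.78 = 4177.76.
Reliability = 4177.76 / 4775.03 = 0.875.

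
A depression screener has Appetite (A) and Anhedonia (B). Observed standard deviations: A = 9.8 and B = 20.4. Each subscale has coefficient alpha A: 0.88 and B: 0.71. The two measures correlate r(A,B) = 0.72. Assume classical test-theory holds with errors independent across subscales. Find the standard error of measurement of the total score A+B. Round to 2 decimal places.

Var(total) = 512.2 + 287.885 = 800.085.
True-score variance = 379.989 + 287.885 = 667.874, so reliability = 0.8348.
Error variance = 800.085 − 667.874 = 132.211; SEM = √132.211 = 11.50.

11.50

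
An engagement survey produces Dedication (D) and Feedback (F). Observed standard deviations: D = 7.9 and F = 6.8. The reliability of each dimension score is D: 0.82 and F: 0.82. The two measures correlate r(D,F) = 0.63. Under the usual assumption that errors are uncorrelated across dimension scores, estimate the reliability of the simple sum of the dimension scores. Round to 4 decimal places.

0.8891

Var(D+F) = 7.9² + 6.8² + 2·[7.9·6.8·0.63] = 108.65 + 67.6872 = 176.337.
With uncorrelated errors the cross-covariances are all true-score covariance, so they carry over unchanged; only the diagonal terms shrink to ρᵢσᵢ².
True-score variance = [7.9²·0.82 + 6.8²·0.82] + 67.6872 = 89.093 + 67.6872 = 156.78.
Reliability = 156.78 / 176.337 = 0.8891.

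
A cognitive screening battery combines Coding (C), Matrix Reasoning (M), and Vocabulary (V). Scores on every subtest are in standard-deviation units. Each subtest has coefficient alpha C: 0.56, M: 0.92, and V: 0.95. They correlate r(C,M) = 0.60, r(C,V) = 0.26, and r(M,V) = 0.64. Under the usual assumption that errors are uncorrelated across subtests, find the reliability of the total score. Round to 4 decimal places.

Var(C+M+V) = 3 + 2·[0.60 + 0.26 + 0.64] = 3 + 3 = 6.
With uncorrelated errors the cross-covariances are all true-score covariance, so they carry over unchanged; only the diagonal terms shrink to ρᵢσᵢ².
True-score variance = [0.56 + 0.92 + 0.95] + 3 = 2.43 + 3 = 5.43.
Reliability = 5.43 / 6 = 0.9050.

0.9050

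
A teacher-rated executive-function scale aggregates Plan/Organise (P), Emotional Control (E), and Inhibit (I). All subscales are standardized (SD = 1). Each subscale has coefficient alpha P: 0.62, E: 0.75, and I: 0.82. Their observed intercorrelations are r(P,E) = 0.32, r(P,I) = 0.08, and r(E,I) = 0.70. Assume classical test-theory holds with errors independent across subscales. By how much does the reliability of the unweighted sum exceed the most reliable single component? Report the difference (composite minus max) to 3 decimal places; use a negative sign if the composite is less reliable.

0.024

Var(sum) = 3 + 2.2 = 5.2; true-score variance = 2.19 + 2.2 = 4.39; composite reliability = 0.8442.
Max component reliability = 0.8200.
Difference = 0.8442 − 0.8200 = 0.024.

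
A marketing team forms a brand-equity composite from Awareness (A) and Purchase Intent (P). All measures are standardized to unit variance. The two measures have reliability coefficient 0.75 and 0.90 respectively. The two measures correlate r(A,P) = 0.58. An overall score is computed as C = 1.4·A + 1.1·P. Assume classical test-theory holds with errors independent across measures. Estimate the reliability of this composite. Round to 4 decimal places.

Var(C) = 1.4² + 1.1² + 2·[1.54·0.58] = 3.17 + 1.7864 = 4.9564.
With uncorrelated errors the cross-covariances are all true-score covariance, so they carry over unchanged; only the diagonal terms shrink to ρᵢσᵢ².
True-score variance = [1.4²·0.75 + 1.1²·0.90] + 1.7864 = 2.559 + 1.7864 = 4.3454.
Reliability = 4.3454 / 4.9564 = 0.8767.

0.8767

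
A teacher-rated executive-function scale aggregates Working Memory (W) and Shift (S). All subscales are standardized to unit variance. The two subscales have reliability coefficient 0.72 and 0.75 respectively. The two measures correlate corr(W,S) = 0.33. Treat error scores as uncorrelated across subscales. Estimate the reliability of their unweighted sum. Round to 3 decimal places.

Var(W+S) = 2 + 2·[0.33] = 2 + 0.66 = 2.66.
Because errors are independent across components, Cov(Tᵢ,Tⱼ) = Cov(Xᵢ,Xⱼ); the off-diagonal part of the true-score variance is the same as above.
True-score variance = [0.72 + 0.75] + 0.66 = 1.47 + 0.66 = 2.13.
Reliability = 2.13 / 2.66 = 0.801.

0.801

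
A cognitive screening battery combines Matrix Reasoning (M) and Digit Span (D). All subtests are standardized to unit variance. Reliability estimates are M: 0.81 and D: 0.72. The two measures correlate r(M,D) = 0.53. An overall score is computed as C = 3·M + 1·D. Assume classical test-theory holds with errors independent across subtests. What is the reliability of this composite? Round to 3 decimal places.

0.849

Var(C) = 3² + 1 + 2·[3·0.53] = 10 + 3.18 = 13.18.
Under uncorrelated errors the observed covariances equal the true-score covariances, so only the own-variance terms attenuate.
True-score variance = [3²·0.81 + 0.72] + 3.18 = 8.01 + 3.18 = 11.19.
Reliability = 11.19 / 13.18 = 0.849.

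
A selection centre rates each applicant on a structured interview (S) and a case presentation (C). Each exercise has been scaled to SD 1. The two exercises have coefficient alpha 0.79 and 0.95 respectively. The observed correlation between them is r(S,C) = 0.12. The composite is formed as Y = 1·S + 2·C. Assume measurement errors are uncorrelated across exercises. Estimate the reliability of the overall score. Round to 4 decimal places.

Var(Y) = 1 + 2² + 2·[2·0.12] = 5 + 0.48 = 5.48.
With uncorrelated errors the cross-covariances are all true-score covariance, so they carry over unchanged; only the diagonal terms shrink to ρᵢσᵢ².
True-score variance = [0.79 + 2²·0.95] + 0.48 = 4.59 + 0.48 = 5.07.
Reliability = 5.07 / 5.48 = 0.9252.

0.9252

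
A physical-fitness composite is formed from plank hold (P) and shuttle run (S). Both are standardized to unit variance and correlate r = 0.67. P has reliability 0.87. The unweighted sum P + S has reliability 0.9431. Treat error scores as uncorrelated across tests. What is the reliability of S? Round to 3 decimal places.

Var(P+S) = 2 + 2·0.67 = 3.340.
True-score variance = ρ_P + ρ_S + 2·0.67, so 0.9431 = (0.87 + ρ_S + 1.34) / 3.340.
ρ_S = 0.9431·3.340 − 0.87 − 1.34 = 0.940.

0.940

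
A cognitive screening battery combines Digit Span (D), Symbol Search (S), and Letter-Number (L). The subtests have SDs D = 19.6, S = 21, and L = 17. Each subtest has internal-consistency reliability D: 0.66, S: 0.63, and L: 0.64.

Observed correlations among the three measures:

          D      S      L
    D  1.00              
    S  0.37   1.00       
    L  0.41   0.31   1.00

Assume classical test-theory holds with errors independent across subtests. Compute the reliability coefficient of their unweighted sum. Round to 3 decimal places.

Var(D+S+L) = 19.6² + 21² + 17² + 2·[19.6·21·0.37 + 19.6·17·0.41 + 21·17·0.31] = 1114.16 + 799.148 = 1913.31.
With uncorrelated errors the cross-covariances are all true-score covariance, so they carry over unchanged; only the diagonal terms shrink to ρᵢσᵢ².
True-score variance = [19.6²·0.66 + 21²·0.63 + 17²·0.64] + 799.148 = 716.336 + 799.148 = 1515.48.
Reliability = 1515.48 / 1913.31 = 0.792.

0.792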